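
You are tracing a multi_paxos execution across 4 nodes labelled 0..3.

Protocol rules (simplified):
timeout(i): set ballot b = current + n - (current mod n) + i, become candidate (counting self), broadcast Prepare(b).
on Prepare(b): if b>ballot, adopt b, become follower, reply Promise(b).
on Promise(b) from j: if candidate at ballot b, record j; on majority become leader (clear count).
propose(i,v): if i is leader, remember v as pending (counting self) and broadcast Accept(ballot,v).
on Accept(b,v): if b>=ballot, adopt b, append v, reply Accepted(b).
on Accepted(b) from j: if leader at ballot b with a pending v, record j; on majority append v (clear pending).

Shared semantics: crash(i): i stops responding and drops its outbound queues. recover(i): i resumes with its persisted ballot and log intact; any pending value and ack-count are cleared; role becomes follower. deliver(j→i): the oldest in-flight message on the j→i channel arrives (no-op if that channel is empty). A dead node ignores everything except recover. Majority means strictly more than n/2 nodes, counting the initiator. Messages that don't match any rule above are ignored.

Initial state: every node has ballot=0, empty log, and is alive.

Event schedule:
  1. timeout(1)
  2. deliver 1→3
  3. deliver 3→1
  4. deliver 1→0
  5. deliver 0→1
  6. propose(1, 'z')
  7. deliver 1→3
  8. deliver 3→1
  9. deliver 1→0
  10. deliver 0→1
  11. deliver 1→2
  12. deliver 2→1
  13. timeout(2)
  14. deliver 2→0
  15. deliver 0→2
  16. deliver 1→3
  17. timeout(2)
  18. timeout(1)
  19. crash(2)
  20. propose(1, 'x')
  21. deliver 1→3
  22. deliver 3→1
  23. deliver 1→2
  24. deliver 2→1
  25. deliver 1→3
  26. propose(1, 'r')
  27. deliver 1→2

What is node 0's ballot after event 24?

[1] timeout(1) → N1(cand b5 [-])
[2] deliver 1→3 → N3(foll b5 [-])
[3] deliver 3→1 → ∅
[4] deliver 1→0 → N0(foll b5 [-])
[5] deliver 0→1 → N1(lead b5 [-])
[6] propose(1,'z') → ∅
[7] deliver 1→3 → N3(foll b5 [z])
[8] deliver 3→1 → ∅
[9] deliver 1→0 → N0(foll b5 [z])
[10] deliver 0→1 → N1(lead b5 [z])
[11] deliver 1→2 → N2(foll b5 [-])
[12] deliver 2→1 → ∅
[13] timeout(2) → N2(cand b10 [-])
[14] deliver 2→0 → N0(foll b10 [z])
[15] deliver 0→2 → ∅
[16] deliver 1→3 → ∅
[17] timeout(2) → N2(cand b14 [-])
[18] timeout(1) → N1(cand b9 [z])
[19] crash(2) → N2(✗cand b14 [-])
[20] propose(1,'x') → ∅
[21] deliver 1→3 → N3(foll b9 [z])
[22] deliver 3→1 → ∅
[23] deliver 1→2 → ∅
[24] deliver 2→1 → ∅

10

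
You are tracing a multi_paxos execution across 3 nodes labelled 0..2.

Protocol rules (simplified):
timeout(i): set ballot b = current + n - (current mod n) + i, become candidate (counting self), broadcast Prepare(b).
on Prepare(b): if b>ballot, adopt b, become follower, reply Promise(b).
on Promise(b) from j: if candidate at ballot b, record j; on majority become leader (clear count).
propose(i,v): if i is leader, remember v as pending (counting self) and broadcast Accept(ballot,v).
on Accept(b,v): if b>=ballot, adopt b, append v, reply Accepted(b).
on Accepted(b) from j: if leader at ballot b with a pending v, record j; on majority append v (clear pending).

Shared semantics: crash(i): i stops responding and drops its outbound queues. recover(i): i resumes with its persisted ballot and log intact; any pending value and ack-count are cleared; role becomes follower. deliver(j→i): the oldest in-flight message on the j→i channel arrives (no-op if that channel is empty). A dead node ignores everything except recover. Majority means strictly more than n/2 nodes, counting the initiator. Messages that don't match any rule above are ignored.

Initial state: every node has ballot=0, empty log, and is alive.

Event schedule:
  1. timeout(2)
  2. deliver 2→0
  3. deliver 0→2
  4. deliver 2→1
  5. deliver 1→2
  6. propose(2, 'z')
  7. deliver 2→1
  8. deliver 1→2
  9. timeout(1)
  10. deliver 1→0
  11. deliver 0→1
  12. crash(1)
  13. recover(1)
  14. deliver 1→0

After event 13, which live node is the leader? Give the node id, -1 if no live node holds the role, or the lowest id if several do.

2

[1] timeout(2) → N2(cand b5 [-])
[2] deliver 2→0 → N0(foll b5 [-])
[3] deliver 0→2 → N2(lead b5 [-])
[4] deliver 2→1 → N1(foll b5 [-])
[5] deliver 1→2 → ∅
[6] propose(2,'z') → ∅
[7] deliver 2→1 → N1(foll b5 [z])
[8] deliver 1→2 → N2(lead b5 [z])
[9] timeout(1) → N1(cand b7 [z])
[10] deliver 1→0 → N0(foll b7 [-])
[11] deliver 0→1 → N1(lead b7 [z])
[12] crash(1) → N1(✗lead b7 [z])
[13] recover(1) → N1(foll b7 [z])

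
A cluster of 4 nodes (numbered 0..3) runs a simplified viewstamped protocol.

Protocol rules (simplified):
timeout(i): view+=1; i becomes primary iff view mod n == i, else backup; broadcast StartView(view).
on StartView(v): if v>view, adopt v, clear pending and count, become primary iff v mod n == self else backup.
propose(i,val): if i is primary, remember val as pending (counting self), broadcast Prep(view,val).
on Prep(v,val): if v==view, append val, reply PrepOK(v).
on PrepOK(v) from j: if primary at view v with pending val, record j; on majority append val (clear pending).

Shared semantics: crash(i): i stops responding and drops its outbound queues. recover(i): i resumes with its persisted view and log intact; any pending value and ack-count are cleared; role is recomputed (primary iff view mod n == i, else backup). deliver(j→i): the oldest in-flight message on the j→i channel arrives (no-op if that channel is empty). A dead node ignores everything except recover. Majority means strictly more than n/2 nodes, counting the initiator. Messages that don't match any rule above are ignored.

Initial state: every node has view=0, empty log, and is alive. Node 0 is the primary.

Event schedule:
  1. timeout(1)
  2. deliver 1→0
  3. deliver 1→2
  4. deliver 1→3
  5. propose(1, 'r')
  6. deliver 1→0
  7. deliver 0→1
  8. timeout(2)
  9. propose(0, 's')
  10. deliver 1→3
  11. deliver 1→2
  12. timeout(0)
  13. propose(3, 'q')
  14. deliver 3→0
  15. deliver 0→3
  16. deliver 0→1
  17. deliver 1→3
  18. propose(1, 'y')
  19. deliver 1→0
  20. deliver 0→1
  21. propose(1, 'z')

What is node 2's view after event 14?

1. timeout(1):  <1:prim v1 ->
2. deliver 1→0:  <0:back v1 ->
3. deliver 1→2:  <2:back v1 ->
4. deliver 1→3:  <3:back v1 ->
5. propose(1,'r'):  nop
6. deliver 1→0:  <0:back v1 r>
7. deliver 0→1:  nop
8. timeout(2):  <2:prim v2 ->
9. propose(0,'s'):  nop
10. deliver 1→3:  <3:back v1 r>
11. deliver 1→2:  nop
12. timeout(0):  <0:back v2 r>
13. propose(3,'q'):  nop
14. deliver 3→0:  nop

2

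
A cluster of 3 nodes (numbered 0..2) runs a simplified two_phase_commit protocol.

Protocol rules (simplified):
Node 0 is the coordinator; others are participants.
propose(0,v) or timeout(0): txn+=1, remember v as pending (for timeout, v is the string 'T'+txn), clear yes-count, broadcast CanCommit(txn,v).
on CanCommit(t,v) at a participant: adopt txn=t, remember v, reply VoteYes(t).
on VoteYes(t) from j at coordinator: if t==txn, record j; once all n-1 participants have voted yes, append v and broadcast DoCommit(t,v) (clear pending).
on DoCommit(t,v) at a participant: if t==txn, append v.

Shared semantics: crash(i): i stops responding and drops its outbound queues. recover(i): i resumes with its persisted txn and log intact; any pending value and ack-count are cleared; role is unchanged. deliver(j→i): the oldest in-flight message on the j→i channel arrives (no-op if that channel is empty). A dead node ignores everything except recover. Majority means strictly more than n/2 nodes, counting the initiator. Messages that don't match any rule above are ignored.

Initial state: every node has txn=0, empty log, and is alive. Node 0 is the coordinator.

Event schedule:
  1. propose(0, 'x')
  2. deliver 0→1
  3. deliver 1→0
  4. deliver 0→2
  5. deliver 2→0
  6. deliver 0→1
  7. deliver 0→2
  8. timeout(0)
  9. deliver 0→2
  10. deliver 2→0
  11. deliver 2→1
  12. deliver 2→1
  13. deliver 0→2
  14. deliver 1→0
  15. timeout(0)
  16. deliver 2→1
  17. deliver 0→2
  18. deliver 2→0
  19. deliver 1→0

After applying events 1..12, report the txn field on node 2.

2

1. propose(0,'x'):  <0:coor t1 ->
2. deliver 0→1:  <1:part t1 ->
3. deliver 1→0:  nop
4. deliver 0→2:  <2:part t1 ->
5. deliver 2→0:  <0:coor t1 x>
6. deliver 0→1:  <1:part t1 x>
7. deliver 0→2:  <2:part t1 x>
8. timeout(0):  <0:coor t2 x>
9. deliver 0→2:  <2:part t2 x>
10. deliver 2→0:  nop
11. deliver 2→1:  nop
12. deliver 2→1:  nop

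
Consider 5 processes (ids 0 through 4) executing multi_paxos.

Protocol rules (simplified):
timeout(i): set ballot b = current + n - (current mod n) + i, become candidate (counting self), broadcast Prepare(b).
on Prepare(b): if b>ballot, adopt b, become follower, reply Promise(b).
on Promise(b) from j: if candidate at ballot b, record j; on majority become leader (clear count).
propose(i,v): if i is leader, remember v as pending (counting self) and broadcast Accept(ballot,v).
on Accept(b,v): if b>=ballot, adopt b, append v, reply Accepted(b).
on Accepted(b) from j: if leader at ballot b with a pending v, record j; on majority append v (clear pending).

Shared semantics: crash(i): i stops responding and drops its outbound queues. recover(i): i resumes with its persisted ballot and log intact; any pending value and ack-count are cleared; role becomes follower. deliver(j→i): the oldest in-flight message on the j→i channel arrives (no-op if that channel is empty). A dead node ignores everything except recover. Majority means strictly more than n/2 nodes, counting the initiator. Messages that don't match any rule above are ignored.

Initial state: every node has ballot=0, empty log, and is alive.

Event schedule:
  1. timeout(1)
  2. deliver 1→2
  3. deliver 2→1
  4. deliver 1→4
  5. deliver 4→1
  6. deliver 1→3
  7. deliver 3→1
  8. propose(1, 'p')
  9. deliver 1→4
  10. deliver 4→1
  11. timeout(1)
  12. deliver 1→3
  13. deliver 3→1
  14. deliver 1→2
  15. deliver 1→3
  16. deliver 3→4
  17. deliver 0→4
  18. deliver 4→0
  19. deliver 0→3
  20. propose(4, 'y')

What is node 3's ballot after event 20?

11

1. timeout(1):  <1:cand b6 ->
2. deliver 1→2:  <2:foll b6 ->
3. deliver 2→1:  nop
4. deliver 1→4:  <4:foll b6 ->
5. deliver 4→1:  <1:lead b6 ->
6. deliver 1→3:  <3:foll b6 ->
7. deliver 3→1:  nop
8. propose(1,'p'):  nop
9. deliver 1→4:  <4:foll b6 p>
10. deliver 4→1:  nop
11. timeout(1):  <1:cand b11 ->
12. deliver 1→3:  <3:foll b6 p>
13. deliver 3→1:  nop
14. deliver 1→2:  <2:foll b6 p>
15. deliver 1→3:  <3:foll b11 p>
16. deliver 3→4:  nop
17. deliver 0→4:  nop
18. deliver 4→0:  nop
19. deliver 0→3:  nop
20. propose(4,'y'):  nop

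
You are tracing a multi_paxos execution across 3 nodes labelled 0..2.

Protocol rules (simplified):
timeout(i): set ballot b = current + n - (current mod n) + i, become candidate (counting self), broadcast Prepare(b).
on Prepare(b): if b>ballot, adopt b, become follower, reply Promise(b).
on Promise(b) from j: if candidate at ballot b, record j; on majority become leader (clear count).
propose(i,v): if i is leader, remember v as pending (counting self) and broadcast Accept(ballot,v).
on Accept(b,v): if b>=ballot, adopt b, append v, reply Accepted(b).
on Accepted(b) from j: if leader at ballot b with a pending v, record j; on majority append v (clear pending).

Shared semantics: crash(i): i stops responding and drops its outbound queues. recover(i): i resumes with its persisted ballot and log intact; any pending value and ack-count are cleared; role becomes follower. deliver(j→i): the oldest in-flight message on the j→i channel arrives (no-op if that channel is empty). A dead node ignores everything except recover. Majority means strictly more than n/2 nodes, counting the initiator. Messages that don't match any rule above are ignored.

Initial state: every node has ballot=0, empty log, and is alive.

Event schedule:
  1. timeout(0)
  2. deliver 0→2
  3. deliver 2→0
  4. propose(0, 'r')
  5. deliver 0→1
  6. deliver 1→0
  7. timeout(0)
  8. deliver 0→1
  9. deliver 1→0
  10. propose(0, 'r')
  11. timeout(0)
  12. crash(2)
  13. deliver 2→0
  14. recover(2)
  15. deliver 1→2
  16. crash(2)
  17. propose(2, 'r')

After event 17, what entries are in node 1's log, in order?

r

step 1 timeout(0): 0={cand,b=3,log=-}
step 2 deliver 0→2: 2={foll,b=3,log=-}
step 3 deliver 2→0: 0={lead,b=3,log=-}
step 4 propose(0,'r'): —
step 5 deliver 0→1: 1={foll,b=3,log=-}
step 6 deliver 1→0: —
step 7 timeout(0): 0={cand,b=6,log=-}
step 8 deliver 0→1: 1={foll,b=3,log=r}
step 9 deliver 1→0: —
step 10 propose(0,'r'): —
step 11 timeout(0): 0={cand,b=9,log=-}
step 12 crash(2): 2={✗foll,b=3,log=-}
step 13 deliver 2→0: —
step 14 recover(2): 2={foll,b=3,log=-}
step 15 deliver 1→2: —
step 16 crash(2): 2={✗foll,b=3,log=-}
step 17 propose(2,'r'): —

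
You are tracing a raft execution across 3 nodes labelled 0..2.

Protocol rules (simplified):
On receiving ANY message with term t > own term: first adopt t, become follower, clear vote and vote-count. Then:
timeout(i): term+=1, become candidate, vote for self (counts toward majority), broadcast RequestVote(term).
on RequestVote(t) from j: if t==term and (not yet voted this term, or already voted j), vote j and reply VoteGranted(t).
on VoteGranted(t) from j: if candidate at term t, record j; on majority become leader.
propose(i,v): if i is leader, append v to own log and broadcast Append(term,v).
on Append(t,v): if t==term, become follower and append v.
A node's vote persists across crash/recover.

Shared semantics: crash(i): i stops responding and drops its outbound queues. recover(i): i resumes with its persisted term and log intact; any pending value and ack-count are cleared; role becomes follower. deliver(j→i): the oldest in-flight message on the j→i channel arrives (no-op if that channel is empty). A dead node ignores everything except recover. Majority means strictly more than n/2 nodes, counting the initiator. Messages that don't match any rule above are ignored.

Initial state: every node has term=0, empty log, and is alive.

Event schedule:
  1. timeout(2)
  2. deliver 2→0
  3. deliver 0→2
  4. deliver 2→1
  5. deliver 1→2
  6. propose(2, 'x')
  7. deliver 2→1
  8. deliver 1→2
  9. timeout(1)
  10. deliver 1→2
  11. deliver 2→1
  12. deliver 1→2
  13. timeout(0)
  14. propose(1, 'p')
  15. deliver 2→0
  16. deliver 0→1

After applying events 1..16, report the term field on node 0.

2

1. timeout(2):  <2:cand t1 ->
2. deliver 2→0:  <0:foll t1 ->
3. deliver 0→2:  <2:lead t1 ->
4. deliver 2→1:  <1:foll t1 ->
5. deliver 1→2:  nop
6. propose(2,'x'):  <2:lead t1 x>
7. deliver 2→1:  <1:foll t1 x>
8. deliver 1→2:  nop
9. timeout(1):  <1:cand t2 x>
10. deliver 1→2:  <2:foll t2 x>
11. deliver 2→1:  <1:lead t2 x>
12. deliver 1→2:  nop
13. timeout(0):  <0:cand t2 ->
14. propose(1,'p'):  <1:lead t2 x,p>
15. deliver 2→0:  nop
16. deliver 0→1:  nop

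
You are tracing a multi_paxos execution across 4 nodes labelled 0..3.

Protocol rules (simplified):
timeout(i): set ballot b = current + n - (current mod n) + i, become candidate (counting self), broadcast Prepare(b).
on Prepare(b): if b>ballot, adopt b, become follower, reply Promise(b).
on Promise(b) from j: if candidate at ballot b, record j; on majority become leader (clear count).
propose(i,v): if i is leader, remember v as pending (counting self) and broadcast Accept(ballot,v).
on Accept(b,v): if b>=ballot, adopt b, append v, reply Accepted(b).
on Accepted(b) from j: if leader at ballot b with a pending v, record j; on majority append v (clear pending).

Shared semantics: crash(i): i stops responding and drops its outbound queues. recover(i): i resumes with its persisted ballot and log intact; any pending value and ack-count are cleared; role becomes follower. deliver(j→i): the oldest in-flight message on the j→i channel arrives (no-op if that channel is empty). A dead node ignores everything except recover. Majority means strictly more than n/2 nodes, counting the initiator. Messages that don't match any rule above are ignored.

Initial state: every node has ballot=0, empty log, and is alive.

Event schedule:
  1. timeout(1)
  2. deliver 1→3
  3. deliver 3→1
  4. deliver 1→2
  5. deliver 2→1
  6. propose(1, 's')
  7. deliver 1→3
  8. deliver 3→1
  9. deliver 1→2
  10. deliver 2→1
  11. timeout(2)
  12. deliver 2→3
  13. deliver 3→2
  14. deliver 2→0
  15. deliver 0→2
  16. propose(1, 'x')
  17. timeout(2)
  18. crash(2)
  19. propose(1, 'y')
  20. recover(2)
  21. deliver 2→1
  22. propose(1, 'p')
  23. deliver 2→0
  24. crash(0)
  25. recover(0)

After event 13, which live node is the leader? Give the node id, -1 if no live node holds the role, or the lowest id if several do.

e1 timeout(1): 1[cand,b=5,-]
e2 deliver 1→3: 3[foll,b=5,-]
e3 deliver 3→1: ·
e4 deliver 1→2: 2[foll,b=5,-]
e5 deliver 2→1: 1[lead,b=5,-]
e6 propose(1,'s'): ·
e7 deliver 1→3: 3[foll,b=5,s]
e8 deliver 3→1: ·
e9 deliver 1→2: 2[foll,b=5,s]
e10 deliver 2→1: 1[lead,b=5,s]
e11 timeout(2): 2[cand,b=10,s]
e12 deliver 2→3: 3[foll,b=10,s]
e13 deliver 3→2: ·

1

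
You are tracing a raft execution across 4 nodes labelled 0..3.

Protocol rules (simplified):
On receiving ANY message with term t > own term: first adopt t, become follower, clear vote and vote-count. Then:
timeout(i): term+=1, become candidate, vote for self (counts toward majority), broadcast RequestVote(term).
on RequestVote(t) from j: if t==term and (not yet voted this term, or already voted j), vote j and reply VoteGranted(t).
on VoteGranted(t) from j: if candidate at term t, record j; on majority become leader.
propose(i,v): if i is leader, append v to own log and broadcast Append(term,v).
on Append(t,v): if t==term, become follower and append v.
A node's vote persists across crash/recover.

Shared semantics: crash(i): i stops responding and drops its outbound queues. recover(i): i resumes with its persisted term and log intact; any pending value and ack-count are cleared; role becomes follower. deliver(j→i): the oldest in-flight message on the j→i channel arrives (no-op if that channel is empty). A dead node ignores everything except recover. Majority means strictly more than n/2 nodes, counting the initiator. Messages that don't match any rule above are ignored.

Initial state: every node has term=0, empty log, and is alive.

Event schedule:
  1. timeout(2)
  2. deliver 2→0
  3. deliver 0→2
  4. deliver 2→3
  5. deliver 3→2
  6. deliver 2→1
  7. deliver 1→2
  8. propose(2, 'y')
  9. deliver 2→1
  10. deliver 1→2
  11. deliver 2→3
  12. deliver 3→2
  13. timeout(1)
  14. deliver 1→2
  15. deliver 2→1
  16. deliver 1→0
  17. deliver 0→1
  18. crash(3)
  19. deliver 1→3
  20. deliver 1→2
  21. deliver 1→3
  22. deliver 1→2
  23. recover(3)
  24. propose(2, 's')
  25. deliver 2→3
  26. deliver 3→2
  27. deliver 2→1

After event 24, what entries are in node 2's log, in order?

after 1 — timeout(2): n2:cand/t1/[-]
after 2 — deliver 2→0: n0:foll/t1/[-]
after 3 — deliver 0→2: ·
after 4 — deliver 2→3: n3:foll/t1/[-]
after 5 — deliver 3→2: n2:lead/t1/[-]
after 6 — deliver 2→1: n1:foll/t1/[-]
after 7 — deliver 1→2: ·
after 8 — propose(2,'y'): n2:lead/t1/[y]
after 9 — deliver 2→1: n1:foll/t1/[y]
after 10 — deliver 1→2: ·
after 11 — deliver 2→3: n3:foll/t1/[y]
after 12 — deliver 3→2: ·
after 13 — timeout(1): n1:cand/t2/[y]
after 14 — deliver 1→2: n2:foll/t2/[y]
after 15 — deliver 2→1: ·
after 16 — deliver 1→0: n0:foll/t2/[-]
after 17 — deliver 0→1: n1:lead/t2/[y]
after 18 — crash(3): n3:✗foll/t1/[y]
after 19 — deliver 1→3: ·
after 20 — deliver 1→2: ·
after 21 — deliver 1→3: ·
after 22 — deliver 1→2: ·
after 23 — recover(3): n3:foll/t1/[y]
after 24 — propose(2,'s'): ·

y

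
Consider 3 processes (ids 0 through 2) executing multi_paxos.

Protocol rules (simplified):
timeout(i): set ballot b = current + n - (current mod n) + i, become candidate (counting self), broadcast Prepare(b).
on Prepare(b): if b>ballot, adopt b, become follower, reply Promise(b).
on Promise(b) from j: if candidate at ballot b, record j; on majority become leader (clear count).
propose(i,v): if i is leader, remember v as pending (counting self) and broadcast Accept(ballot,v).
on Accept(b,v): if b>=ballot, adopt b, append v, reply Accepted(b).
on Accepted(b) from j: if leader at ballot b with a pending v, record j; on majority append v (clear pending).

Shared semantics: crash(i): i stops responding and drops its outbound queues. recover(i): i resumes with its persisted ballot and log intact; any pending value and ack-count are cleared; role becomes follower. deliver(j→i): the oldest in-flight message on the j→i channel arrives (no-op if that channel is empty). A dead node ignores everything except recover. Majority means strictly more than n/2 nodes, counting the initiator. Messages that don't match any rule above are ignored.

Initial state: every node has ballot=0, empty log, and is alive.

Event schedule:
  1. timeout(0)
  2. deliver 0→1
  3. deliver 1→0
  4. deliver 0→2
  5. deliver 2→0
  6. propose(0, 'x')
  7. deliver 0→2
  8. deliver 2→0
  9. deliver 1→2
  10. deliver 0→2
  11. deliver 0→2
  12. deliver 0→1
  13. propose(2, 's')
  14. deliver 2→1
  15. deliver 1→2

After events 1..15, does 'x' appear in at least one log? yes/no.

yes

e1 timeout(0): 0[cand,b=3,-]
e2 deliver 0→1: 1[foll,b=3,-]
e3 deliver 1→0: 0[lead,b=3,-]
e4 deliver 0→2: 2[foll,b=3,-]
e5 deliver 2→0: ·
e6 propose(0,'x'): ·
e7 deliver 0→2: 2[foll,b=3,x]
e8 deliver 2→0: 0[lead,b=3,x]
e9 deliver 1→2: ·
e10 deliver 0→2: ·
e11 deliver 0→2: ·
e12 deliver 0→1: 1[foll,b=3,x]
e13 propose(2,'s'): ·
e14 deliver 2→1: ·
e15 deliver 1→2: ·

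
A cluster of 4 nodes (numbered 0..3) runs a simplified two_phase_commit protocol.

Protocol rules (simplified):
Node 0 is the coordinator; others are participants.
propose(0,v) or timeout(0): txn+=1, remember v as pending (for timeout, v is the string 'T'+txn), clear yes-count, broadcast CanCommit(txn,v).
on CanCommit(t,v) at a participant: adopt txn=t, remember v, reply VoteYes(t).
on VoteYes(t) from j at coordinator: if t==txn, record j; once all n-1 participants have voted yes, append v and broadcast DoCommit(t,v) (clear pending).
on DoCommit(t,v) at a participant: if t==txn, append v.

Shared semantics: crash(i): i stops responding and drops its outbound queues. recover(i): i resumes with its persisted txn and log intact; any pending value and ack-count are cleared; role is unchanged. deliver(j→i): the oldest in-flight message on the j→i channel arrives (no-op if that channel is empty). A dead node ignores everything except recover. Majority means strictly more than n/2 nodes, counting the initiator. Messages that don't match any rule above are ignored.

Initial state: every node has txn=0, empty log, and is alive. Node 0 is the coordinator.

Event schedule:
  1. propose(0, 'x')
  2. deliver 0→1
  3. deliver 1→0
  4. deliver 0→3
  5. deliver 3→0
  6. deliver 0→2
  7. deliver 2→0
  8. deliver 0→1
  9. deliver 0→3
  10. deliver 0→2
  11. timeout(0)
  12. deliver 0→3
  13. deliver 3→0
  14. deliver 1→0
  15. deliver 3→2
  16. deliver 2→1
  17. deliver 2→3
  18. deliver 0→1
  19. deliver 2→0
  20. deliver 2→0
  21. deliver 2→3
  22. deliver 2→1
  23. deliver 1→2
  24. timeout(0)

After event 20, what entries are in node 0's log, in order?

e1 propose(0,'x'): 0[coor,t=1,-]
e2 deliver 0→1: 1[part,t=1,-]
e3 deliver 1→0: ·
e4 deliver 0→3: 3[part,t=1,-]
e5 deliver 3→0: ·
e6 deliver 0→2: 2[part,t=1,-]
e7 deliver 2→0: 0[coor,t=1,x]
e8 deliver 0→1: 1[part,t=1,x]
e9 deliver 0→3: 3[part,t=1,x]
e10 deliver 0→2: 2[part,t=1,x]
e11 timeout(0): 0[coor,t=2,x]
e12 deliver 0→3: 3[part,t=2,x]
e13 deliver 3→0: ·
e14 deliver 1→0: ·
e15 deliver 3→2: ·
e16 deliver 2→1: ·
e17 deliver 2→3: ·
e18 deliver 0→1: 1[part,t=2,x]
e19 deliver 2→0: ·
e20 deliver 2→0: ·

x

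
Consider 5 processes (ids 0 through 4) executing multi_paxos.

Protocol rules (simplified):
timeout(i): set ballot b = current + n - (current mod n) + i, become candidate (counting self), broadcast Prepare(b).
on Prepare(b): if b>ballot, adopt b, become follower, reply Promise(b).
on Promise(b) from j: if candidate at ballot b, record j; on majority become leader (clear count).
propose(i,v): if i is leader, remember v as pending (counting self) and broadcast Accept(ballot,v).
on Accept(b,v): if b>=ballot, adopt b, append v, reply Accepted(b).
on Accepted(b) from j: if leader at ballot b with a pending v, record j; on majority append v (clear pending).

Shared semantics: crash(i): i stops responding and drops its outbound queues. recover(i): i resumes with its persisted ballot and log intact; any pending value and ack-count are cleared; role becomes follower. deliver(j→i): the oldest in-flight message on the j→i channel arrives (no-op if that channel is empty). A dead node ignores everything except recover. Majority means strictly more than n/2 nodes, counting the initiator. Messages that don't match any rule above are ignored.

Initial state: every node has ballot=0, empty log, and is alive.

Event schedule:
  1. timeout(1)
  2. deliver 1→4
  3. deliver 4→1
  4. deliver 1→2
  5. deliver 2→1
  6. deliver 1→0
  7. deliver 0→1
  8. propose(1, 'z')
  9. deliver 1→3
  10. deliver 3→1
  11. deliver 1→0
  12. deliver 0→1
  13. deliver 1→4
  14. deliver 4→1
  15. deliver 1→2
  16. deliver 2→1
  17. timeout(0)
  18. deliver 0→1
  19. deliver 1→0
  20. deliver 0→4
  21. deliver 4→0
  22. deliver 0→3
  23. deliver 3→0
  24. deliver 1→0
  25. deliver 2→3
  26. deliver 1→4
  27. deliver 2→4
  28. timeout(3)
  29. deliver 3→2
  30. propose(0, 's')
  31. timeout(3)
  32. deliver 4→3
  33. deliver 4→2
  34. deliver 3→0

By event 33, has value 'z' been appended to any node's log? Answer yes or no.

yes

1. timeout(1):  <1:cand b6 ->
2. deliver 1→4:  <4:foll b6 ->
3. deliver 4→1:  nop
4. deliver 1→2:  <2:foll b6 ->
5. deliver 2→1:  <1:lead b6 ->
6. deliver 1→0:  <0:foll b6 ->
7. deliver 0→1:  nop
8. propose(1,'z'):  nop
9. deliver 1→3:  <3:foll b6 ->
10. deliver 3→1:  nop
11. deliver 1→0:  <0:foll b6 z>
12. deliver 0→1:  nop
13. deliver 1→4:  <4:foll b6 z>
14. deliver 4→1:  <1:lead b6 z>
15. deliver 1→2:  <2:foll b6 z>
16. deliver 2→1:  nop
17. timeout(0):  <0:cand b10 z>
18. deliver 0→1:  <1:foll b10 z>
19. deliver 1→0:  nop
20. deliver 0→4:  <4:foll b10 z>
21. deliver 4→0:  <0:lead b10 z>
22. deliver 0→3:  <3:foll b10 ->
23. deliver 3→0:  nop
24. deliver 1→0:  nop
25. deliver 2→3:  nop
26. deliver 1→4:  nop
27. deliver 2→4:  nop
28. timeout(3):  <3:cand b18 ->
29. deliver 3→2:  <2:foll b18 z>
30. propose(0,'s'):  nop
31. timeout(3):  <3:cand b23 ->
32. deliver 4→3:  nop
33. deliver 4→2:  nop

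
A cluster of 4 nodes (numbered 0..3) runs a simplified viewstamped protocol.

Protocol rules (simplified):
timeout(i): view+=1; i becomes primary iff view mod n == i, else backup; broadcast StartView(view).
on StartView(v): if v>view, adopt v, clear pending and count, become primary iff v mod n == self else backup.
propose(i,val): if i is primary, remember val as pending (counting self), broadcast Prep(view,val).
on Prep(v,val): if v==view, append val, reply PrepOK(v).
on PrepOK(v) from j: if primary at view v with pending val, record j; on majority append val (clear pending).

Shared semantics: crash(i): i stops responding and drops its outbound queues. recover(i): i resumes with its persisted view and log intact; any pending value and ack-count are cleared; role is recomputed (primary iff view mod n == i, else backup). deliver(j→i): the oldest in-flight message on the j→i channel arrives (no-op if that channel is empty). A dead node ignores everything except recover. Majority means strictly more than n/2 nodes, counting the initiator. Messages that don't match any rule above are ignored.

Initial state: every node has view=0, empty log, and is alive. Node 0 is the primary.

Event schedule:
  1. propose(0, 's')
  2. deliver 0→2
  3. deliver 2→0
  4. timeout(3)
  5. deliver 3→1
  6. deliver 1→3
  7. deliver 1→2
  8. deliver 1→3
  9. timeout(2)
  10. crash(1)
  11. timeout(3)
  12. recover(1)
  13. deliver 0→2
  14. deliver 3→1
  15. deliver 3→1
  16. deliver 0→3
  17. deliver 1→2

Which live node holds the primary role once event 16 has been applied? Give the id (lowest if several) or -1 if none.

0

step 1 propose(0,'s'): —
step 2 deliver 0→2: 2={back,v=0,log=s}
step 3 deliver 2→0: —
step 4 timeout(3): 3={back,v=1,log=-}
step 5 deliver 3→1: 1={prim,v=1,log=-}
step 6 deliver 1→3: —
step 7 deliver 1→2: —
step 8 deliver 1→3: —
step 9 timeout(2): 2={back,v=1,log=s}
step 10 crash(1): 1={✗prim,v=1,log=-}
step 11 timeout(3): 3={back,v=2,log=-}
step 12 recover(1): 1={prim,v=1,log=-}
step 13 deliver 0→2: —
step 14 deliver 3→1: 1={back,v=2,log=-}
step 15 deliver 3→1: —
step 16 deliver 0→3: —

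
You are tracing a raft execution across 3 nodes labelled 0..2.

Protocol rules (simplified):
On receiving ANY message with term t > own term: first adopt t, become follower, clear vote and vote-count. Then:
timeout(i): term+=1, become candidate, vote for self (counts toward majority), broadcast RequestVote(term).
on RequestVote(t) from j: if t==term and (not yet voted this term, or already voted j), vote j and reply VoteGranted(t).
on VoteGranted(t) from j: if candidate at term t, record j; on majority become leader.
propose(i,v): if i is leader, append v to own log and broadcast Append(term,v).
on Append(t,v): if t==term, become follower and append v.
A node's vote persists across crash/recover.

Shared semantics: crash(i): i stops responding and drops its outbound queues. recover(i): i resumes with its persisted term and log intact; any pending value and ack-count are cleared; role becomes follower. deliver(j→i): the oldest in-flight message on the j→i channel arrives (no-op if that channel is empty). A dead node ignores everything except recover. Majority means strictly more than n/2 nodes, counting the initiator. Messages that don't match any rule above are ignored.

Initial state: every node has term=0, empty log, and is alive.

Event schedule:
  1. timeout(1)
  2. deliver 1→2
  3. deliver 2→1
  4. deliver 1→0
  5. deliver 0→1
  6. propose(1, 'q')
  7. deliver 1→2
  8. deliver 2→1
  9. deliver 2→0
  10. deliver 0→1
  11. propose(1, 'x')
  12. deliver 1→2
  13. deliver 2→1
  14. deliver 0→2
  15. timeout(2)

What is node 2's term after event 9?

1

e1 timeout(1): 1[cand,t=1,-]
e2 deliver 1→2: 2[foll,t=1,-]
e3 deliver 2→1: 1[lead,t=1,-]
e4 deliver 1→0: 0[foll,t=1,-]
e5 deliver 0→1: ·
e6 propose(1,'q'): 1[lead,t=1,q]
e7 deliver 1→2: 2[foll,t=1,q]
e8 deliver 2→1: ·
e9 deliver 2→0: ·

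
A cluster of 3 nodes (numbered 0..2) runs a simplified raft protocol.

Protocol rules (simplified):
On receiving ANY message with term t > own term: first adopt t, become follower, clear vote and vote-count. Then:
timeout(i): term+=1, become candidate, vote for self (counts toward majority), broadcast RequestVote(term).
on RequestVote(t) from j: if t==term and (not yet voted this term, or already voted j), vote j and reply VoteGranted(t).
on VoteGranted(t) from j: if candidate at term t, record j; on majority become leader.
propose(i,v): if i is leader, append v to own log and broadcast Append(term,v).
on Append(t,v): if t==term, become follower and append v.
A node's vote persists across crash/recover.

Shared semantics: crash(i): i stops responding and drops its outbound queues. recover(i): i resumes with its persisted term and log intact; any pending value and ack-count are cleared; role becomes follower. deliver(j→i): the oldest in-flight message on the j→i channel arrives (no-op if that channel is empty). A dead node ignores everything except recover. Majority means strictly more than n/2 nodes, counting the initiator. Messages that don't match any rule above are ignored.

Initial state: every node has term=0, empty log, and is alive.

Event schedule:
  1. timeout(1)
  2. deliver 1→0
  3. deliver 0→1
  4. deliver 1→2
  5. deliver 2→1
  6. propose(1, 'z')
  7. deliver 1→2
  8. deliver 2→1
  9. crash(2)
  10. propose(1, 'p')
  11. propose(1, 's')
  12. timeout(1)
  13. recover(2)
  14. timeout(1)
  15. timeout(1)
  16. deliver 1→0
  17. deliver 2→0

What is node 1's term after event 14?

1. timeout(1):  <1:cand t1 ->
2. deliver 1→0:  <0:foll t1 ->
3. deliver 0→1:  <1:lead t1 ->
4. deliver 1→2:  <2:foll t1 ->
5. deliver 2→1:  nop
6. propose(1,'z'):  <1:lead t1 z>
7. deliver 1→2:  <2:foll t1 z>
8. deliver 2→1:  nop
9. crash(2):  <2:✗foll t1 z>
10. propose(1,'p'):  <1:lead t1 z,p>
11. propose(1,'s'):  <1:lead t1 z,p,s>
12. timeout(1):  <1:cand t2 z,p,s>
13. recover(2):  <2:foll t1 z>
14. timeout(1):  <1:cand t3 z,p,s>

3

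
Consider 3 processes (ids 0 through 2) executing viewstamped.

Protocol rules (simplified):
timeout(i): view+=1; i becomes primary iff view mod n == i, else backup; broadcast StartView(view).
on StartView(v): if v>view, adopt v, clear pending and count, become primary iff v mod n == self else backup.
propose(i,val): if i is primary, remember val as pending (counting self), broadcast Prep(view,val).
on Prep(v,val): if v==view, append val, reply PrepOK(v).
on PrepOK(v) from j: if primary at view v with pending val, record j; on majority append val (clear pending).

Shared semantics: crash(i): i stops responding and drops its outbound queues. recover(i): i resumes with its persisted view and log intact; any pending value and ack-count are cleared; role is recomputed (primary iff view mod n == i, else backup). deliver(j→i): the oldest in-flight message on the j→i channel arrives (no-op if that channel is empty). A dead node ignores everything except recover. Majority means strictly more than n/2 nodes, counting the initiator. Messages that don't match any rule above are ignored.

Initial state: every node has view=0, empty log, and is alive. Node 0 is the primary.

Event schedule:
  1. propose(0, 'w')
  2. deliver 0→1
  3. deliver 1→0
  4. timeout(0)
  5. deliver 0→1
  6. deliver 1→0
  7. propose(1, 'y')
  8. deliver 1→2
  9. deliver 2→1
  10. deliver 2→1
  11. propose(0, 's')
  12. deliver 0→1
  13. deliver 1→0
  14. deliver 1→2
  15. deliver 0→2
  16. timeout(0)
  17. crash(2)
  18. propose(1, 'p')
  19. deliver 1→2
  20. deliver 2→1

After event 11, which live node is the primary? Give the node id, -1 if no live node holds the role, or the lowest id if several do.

step 1 propose(0,'w'): —
step 2 deliver 0→1: 1={back,v=0,log=w}
step 3 deliver 1→0: 0={prim,v=0,log=w}
step 4 timeout(0): 0={back,v=1,log=w}
step 5 deliver 0→1: 1={prim,v=1,log=w}
step 6 deliver 1→0: —
step 7 propose(1,'y'): —
step 8 deliver 1→2: —
step 9 deliver 2→1: —
step 10 deliver 2→1: —
step 11 propose(0,'s'): —

1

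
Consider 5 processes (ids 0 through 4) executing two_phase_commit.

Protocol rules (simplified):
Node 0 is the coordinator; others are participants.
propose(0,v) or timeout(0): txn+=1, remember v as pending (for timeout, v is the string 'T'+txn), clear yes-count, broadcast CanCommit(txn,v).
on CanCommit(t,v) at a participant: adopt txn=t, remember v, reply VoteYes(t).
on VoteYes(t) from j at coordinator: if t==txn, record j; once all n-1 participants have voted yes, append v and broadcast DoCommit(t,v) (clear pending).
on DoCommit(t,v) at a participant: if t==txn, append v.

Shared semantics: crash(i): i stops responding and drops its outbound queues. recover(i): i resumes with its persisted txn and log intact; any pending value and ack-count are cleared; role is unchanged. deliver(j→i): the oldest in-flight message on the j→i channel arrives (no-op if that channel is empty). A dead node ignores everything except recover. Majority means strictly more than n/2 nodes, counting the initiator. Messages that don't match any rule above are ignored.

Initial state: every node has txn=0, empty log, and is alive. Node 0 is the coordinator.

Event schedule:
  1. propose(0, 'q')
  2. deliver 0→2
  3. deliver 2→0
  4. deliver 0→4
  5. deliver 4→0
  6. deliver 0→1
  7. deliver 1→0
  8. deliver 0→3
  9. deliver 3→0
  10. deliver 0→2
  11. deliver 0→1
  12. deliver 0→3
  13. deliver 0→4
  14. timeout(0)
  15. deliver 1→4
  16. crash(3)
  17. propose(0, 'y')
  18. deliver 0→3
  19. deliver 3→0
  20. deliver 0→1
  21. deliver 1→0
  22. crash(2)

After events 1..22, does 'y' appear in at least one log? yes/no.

no

after 1 — propose(0,'q'): n0:coor/t1/[-]
after 2 — deliver 0→2: n2:part/t1/[-]
after 3 — deliver 2→0: ·
after 4 — deliver 0→4: n4:part/t1/[-]
after 5 — deliver 4→0: ·
after 6 — deliver 0→1: n1:part/t1/[-]
after 7 — deliver 1→0: ·
after 8 — deliver 0→3: n3:part/t1/[-]
after 9 — deliver 3→0: n0:coor/t1/[q]
after 10 — deliver 0→2: n2:part/t1/[q]
after 11 — deliver 0→1: n1:part/t1/[q]
after 12 — deliver 0→3: n3:part/t1/[q]
after 13 — deliver 0→4: n4:part/t1/[q]
after 14 — timeout(0): n0:coor/t2/[q]
after 15 — deliver 1→4: ·
after 16 — crash(3): n3:✗part/t1/[q]
after 17 — propose(0,'y'): n0:coor/t3/[q]
after 18 — deliver 0→3: ·
after 19 — deliver 3→0: ·
after 20 — deliver 0→1: n1:part/t2/[q]
after 21 — deliver 1→0: ·
after 22 — crash(2): n2:✗part/t1/[q]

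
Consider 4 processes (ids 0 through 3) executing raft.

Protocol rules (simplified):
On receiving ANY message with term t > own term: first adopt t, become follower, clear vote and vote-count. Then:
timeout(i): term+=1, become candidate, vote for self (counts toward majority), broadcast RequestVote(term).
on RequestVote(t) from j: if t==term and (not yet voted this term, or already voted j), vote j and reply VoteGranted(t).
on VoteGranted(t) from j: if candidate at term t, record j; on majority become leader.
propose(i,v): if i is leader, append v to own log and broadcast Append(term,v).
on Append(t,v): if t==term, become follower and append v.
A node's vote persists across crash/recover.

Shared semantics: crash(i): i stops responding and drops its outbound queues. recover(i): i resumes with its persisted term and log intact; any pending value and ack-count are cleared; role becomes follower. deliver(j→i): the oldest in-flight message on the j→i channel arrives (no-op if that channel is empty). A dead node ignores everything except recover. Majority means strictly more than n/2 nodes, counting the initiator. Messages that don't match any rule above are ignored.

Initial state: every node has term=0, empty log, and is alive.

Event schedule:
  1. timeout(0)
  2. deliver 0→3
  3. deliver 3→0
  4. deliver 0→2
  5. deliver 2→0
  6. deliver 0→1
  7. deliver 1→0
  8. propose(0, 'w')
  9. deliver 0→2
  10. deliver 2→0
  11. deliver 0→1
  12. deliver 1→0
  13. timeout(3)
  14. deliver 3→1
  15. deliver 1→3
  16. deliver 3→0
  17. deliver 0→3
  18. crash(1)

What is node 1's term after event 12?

step 1 timeout(0): 0={cand,t=1,log=-}
step 2 deliver 0→3: 3={foll,t=1,log=-}
step 3 deliver 3→0: —
step 4 deliver 0→2: 2={foll,t=1,log=-}
step 5 deliver 2→0: 0={lead,t=1,log=-}
step 6 deliver 0→1: 1={foll,t=1,log=-}
step 7 deliver 1→0: —
step 8 propose(0,'w'): 0={lead,t=1,log=w}
step 9 deliver 0→2: 2={foll,t=1,log=w}
step 10 deliver 2→0: —
step 11 deliver 0→1: 1={foll,t=1,log=w}
step 12 deliver 1→0: —

1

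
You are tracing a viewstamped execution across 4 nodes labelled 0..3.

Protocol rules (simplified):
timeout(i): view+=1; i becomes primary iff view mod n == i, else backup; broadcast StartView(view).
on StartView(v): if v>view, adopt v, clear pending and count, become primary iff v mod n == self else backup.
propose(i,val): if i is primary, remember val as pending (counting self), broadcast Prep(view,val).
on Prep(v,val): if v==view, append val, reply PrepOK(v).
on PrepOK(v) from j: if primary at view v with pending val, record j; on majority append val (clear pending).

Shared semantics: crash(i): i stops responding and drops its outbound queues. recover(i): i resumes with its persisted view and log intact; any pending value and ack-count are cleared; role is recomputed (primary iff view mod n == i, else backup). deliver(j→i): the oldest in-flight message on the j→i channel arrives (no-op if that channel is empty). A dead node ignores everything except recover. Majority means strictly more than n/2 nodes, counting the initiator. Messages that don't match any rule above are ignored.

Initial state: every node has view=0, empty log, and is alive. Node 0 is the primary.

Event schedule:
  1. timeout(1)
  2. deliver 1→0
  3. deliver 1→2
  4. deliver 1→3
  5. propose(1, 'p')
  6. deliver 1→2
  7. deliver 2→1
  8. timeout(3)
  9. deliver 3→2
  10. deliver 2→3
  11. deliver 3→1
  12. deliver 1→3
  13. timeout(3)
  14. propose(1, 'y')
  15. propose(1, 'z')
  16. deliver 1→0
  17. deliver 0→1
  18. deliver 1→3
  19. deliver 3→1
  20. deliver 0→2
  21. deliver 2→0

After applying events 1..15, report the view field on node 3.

e1 timeout(1): 1[prim,v=1,-]
e2 deliver 1→0: 0[back,v=1,-]
e3 deliver 1→2: 2[back,v=1,-]
e4 deliver 1→3: 3[back,v=1,-]
e5 propose(1,'p'): ·
e6 deliver 1→2: 2[back,v=1,p]
e7 deliver 2→1: ·
e8 timeout(3): 3[back,v=2,-]
e9 deliver 3→2: 2[prim,v=2,p]
e10 deliver 2→3: ·
e11 deliver 3→1: 1[back,v=2,-]
e12 deliver 1→3: ·
e13 timeout(3): 3[prim,v=3,-]
e14 propose(1,'y'): ·
e15 propose(1,'z'): ·

3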